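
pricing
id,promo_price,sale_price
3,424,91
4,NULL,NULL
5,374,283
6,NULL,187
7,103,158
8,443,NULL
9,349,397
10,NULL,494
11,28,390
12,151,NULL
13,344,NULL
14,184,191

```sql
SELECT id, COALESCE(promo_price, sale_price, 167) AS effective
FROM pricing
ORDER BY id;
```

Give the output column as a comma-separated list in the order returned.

424, 167, 374, 187, 103, 443, 349, 494, 28, 151, 344, 184

id=3: promo_price=424 → 424
id=4: promo_price=NULL, sale_price=NULL, → literal 167 → 167
id=5: promo_price=374 → 374
id=6: promo_price=NULL, sale_price=187 → 187
id=7: promo_price=103 → 103
id=8: promo_price=443 → 443
id=9: promo_price=349 → 349
id=10: promo_price=NULL, sale_price=494 → 494
id=11: promo_price=28 → 28
id=12: promo_price=151 → 151
id=13: promo_price=344 → 344
id=14: promo_price=184 → 184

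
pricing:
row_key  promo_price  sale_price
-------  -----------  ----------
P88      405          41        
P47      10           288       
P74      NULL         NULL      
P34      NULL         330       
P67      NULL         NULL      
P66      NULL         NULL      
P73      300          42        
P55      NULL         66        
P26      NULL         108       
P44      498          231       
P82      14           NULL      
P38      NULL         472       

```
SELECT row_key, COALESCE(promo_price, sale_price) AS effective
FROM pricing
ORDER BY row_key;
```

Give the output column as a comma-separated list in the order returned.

row_key=P26: promo_price=NULL, sale_price=108 → 108
row_key=P34: promo_price=NULL, sale_price=330 → 330
row_key=P38: promo_price=NULL, sale_price=472 → 472
row_key=P44: promo_price=498 → 498
row_key=P47: promo_price=10 → 10
row_key=P55: promo_price=NULL, sale_price=66 → 66
row_key=P66: promo_price=NULL, sale_price=NULL (all NULL) → NULL
row_key=P67: promo_price=NULL, sale_price=NULL (all NULL) → NULL
row_key=P73: promo_price=300 → 300
row_key=P74: promo_price=NULL, sale_price=NULL (all NULL) → NULL
row_key=P82: promo_price=14 → 14
row_key=P88: promo_price=405 → 405

108, 330, 472, 498, 10, 66, NULL, NULL, 300, NULL, 14, 405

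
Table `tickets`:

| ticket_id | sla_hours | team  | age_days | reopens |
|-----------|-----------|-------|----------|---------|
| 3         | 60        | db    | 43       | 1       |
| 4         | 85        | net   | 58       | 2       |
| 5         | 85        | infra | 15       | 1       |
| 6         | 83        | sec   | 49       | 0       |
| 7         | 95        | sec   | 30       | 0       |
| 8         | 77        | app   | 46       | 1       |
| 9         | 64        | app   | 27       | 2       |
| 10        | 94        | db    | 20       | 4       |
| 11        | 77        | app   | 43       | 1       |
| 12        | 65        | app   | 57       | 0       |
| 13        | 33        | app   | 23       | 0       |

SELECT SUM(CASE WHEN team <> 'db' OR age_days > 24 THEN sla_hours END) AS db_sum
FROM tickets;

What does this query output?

724

ticket_id=3: ✓ → 60
ticket_id=4: ✓ → 85
ticket_id=5: ✓ → 85
ticket_id=6: ✓ → 83
ticket_id=7: ✓ → 95
ticket_id=8: ✓ → 77
ticket_id=9: ✓ → 64
ticket_id=10: ✗
ticket_id=11: ✓ → 77
ticket_id=12: ✓ → 65
ticket_id=13: ✓ → 33
db_sum = 60 + 85 + 85 + 83 + 95 + 77 + 64 + 77 + 65 + 33 = 724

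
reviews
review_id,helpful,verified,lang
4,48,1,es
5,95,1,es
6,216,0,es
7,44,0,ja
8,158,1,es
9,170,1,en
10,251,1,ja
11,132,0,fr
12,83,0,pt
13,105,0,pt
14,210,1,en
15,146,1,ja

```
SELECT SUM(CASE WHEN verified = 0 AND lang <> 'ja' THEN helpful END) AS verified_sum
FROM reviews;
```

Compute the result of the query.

review_id=4: ✗
review_id=5: ✗
review_id=6: ✓ → 216
review_id=7: ✗
review_id=8: ✗
review_id=9: ✗
review_id=10: ✗
review_id=11: ✓ → 132
review_id=12: ✓ → 83
review_id=13: ✓ → 105
review_id=14: ✗
review_id=15: ✗
verified_sum = 216 + 132 + 83 + 105 = 536

536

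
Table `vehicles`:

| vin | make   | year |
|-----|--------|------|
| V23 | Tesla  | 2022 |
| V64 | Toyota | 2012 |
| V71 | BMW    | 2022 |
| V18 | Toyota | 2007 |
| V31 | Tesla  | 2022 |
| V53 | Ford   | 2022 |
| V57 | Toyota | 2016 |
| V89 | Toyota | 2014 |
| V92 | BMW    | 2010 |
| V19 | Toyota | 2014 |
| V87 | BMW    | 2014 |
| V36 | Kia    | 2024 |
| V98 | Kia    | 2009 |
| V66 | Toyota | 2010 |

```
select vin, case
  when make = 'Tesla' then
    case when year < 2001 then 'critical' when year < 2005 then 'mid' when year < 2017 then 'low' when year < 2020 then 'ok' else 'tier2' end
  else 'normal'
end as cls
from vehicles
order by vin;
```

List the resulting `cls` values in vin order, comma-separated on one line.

vin=V18: make='Toyota' → outer ELSE → normal
vin=V19: make='Toyota' → outer ELSE → normal
vin=V23: make='Tesla' → inner[ELSE] → tier2
vin=V31: make='Tesla' → inner[ELSE] → tier2
vin=V36: make='Kia' → outer ELSE → normal
vin=V53: make='Ford' → outer ELSE → normal
vin=V57: make='Toyota' → outer ELSE → normal
vin=V64: make='Toyota' → outer ELSE → normal
vin=V66: make='Toyota' → outer ELSE → normal
vin=V71: make='BMW' → outer ELSE → normal
vin=V87: make='BMW' → outer ELSE → normal
vin=V89: make='Toyota' → outer ELSE → normal
vin=V92: make='BMW' → outer ELSE → normal
vin=V98: make='Kia' → outer ELSE → normal

normal, normal, tier2, tier2, normal, normal, normal, normal, normal, normal, normal, normal, normal, normal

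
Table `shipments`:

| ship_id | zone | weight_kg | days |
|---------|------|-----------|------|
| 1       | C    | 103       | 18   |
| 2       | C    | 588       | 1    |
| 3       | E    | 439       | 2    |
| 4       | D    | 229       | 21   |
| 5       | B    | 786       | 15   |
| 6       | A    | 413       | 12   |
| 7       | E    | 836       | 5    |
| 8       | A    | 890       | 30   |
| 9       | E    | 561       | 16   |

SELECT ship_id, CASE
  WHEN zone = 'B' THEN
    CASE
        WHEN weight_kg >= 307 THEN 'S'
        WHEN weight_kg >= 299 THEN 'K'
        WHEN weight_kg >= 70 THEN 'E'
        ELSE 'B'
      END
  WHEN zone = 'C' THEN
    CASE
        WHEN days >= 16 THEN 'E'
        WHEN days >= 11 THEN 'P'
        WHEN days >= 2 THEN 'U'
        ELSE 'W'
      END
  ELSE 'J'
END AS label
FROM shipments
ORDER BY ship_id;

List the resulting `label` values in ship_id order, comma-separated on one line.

E, W, J, J, S, J, J, J, J

ship_id=1: zone='C' → inner[days >= 16] → E
ship_id=2: zone='C' → inner[ELSE] → W
ship_id=3: zone='E' → outer ELSE → J
ship_id=4: zone='D' → outer ELSE → J
ship_id=5: zone='B' → inner[weight_kg >= 307] → S
ship_id=6: zone='A' → outer ELSE → J
ship_id=7: zone='E' → outer ELSE → J
ship_id=8: zone='A' → outer ELSE → J
ship_id=9: zone='E' → outer ELSE → J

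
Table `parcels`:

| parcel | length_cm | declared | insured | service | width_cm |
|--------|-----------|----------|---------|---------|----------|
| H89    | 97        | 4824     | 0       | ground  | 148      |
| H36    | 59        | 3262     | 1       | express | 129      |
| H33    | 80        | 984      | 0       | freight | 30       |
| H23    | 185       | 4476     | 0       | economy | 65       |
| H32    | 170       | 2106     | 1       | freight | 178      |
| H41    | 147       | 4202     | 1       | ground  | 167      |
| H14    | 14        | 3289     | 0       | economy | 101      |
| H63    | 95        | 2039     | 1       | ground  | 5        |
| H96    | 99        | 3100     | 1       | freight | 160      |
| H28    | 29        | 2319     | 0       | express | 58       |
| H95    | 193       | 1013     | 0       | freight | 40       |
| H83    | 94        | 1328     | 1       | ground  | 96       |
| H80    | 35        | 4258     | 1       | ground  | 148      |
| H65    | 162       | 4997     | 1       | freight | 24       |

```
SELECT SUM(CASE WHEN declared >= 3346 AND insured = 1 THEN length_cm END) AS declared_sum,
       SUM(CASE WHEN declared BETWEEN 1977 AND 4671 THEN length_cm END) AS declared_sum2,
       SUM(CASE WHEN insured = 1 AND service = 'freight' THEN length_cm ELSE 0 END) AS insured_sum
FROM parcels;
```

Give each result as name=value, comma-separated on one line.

[declared_sum: declared >= 3346 AND insured = 1]
parcel=H89: ✗
parcel=H36: ✗
parcel=H33: ✗
parcel=H23: ✗
parcel=H32: ✗
parcel=H41: ✓ → 147
parcel=H14: ✗
parcel=H63: ✗
parcel=H96: ✗
parcel=H28: ✗
parcel=H95: ✗
parcel=H83: ✗
parcel=H80: ✓ → 35
parcel=H65: ✓ → 162
declared_sum = 147 + 35 + 162 = 344
—
[declared_sum2: declared BETWEEN 1977 AND 4671]
parcel=H89: ✗
parcel=H36: ✓ → 59
parcel=H33: ✗
parcel=H23: ✓ → 185
parcel=H32: ✓ → 170
parcel=H41: ✓ → 147
parcel=H14: ✓ → 14
parcel=H63: ✓ → 95
parcel=H96: ✓ → 99
parcel=H28: ✓ → 29
parcel=H95: ✗
parcel=H83: ✗
parcel=H80: ✓ → 35
parcel=H65: ✗
declared_sum2 = 59 + 185 + 170 + 147 + 14 + 95 + 99 + 29 + 35 = 833
—
[insured_sum: insured = 1 AND service = 'freight']
parcel=H89: ✗
parcel=H36: ✗
parcel=H33: ✗
parcel=H23: ✗
parcel=H32: ✓ → 170
parcel=H41: ✗
parcel=H14: ✗
parcel=H63: ✗
parcel=H96: ✓ → 99
parcel=H28: ✗
parcel=H95: ✗
parcel=H83: ✗
parcel=H80: ✗
parcel=H65: ✓ → 162
insured_sum = 170 + 99 + 162 = 431

declared_sum=344, declared_sum2=833, insured_sum=431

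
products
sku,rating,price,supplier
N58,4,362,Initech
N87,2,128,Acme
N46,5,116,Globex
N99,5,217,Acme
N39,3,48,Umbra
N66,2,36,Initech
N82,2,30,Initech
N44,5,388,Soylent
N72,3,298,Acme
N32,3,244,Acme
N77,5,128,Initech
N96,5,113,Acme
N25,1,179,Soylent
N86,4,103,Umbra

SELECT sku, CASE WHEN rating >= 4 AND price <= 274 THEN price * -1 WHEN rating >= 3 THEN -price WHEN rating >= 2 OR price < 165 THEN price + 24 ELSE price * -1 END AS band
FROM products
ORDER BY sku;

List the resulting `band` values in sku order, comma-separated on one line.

sku=N25: ELSE → -179
sku=N32: rating >= 3 → -244
sku=N39: rating >= 3 → -48
sku=N44: rating >= 3 → -388
sku=N46: rating >= 4 AND price <= 274 → -116
sku=N58: rating >= 3 → -362
sku=N66: rating >= 2 OR price < 165 → 60
sku=N72: rating >= 3 → -298
sku=N77: rating >= 4 AND price <= 274 → -128
sku=N82: rating >= 2 OR price < 165 → 54
sku=N86: rating >= 4 AND price <= 274 → -103
sku=N87: rating >= 2 OR price < 165 → 152
sku=N96: rating >= 4 AND price <= 274 → -113
sku=N99: rating >= 4 AND price <= 274 → -217

-179, -244, -48, -388, -116, -362, 60, -298, -128, 54, -103, 152, -113, -217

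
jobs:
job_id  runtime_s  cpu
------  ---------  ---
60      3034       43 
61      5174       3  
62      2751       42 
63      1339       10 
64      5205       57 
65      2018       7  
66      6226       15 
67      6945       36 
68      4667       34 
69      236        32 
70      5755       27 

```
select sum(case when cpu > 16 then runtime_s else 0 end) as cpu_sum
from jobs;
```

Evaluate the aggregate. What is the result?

job_id=60: ✓ → 3034
job_id=61: ✗
job_id=62: ✓ → 2751
job_id=63: ✗
job_id=64: ✓ → 5205
job_id=65: ✗
job_id=66: ✗
job_id=67: ✓ → 6945
job_id=68: ✓ → 4667
job_id=69: ✓ → 236
job_id=70: ✓ → 5755
cpu_sum = 3034 + 2751 + 5205 + 6945 + 4667 + 236 + 5755 = 28593

28593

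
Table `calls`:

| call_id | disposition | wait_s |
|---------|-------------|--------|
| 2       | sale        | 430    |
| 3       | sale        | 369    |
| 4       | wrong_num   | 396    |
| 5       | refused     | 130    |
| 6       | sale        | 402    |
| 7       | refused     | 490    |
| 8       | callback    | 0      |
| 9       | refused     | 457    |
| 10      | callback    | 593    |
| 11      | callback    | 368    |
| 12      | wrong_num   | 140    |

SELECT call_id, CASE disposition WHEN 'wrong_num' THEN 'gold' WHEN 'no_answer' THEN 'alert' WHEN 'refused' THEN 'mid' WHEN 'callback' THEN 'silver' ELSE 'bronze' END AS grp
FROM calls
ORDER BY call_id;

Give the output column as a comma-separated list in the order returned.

bronze, bronze, gold, mid, bronze, mid, silver, mid, silver, silver, gold

call_id=2: ELSE → bronze
call_id=3: ELSE → bronze
call_id=4: disposition='wrong_num' → gold
call_id=5: disposition='refused' → mid
call_id=6: ELSE → bronze
call_id=7: disposition='refused' → mid
call_id=8: disposition='callback' → silver
call_id=9: disposition='refused' → mid
call_id=10: disposition='callback' → silver
call_id=11: disposition='callback' → silver
call_id=12: disposition='wrong_num' → gold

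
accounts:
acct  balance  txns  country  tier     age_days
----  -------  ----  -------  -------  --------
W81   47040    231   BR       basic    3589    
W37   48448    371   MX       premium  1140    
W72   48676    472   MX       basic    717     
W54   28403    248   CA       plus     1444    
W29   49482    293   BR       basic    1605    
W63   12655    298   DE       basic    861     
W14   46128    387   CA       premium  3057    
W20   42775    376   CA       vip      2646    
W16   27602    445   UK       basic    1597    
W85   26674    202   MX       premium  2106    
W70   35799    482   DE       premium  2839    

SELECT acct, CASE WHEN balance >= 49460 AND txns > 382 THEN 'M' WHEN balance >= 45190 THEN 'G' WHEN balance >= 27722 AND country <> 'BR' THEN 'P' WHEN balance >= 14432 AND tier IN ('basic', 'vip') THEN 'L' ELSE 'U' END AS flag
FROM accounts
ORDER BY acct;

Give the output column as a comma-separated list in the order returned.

acct=W14: balance >= 45190 → G
acct=W16: balance >= 14432 AND tier IN ('basic', 'vip') → L
acct=W20: balance >= 27722 AND country <> 'BR' → P
acct=W29: balance >= 45190 → G
acct=W37: balance >= 45190 → G
acct=W54: balance >= 27722 AND country <> 'BR' → P
acct=W63: ELSE → U
acct=W70: balance >= 27722 AND country <> 'BR' → P
acct=W72: balance >= 45190 → G
acct=W81: balance >= 45190 → G
acct=W85: ELSE → U

G, L, P, G, G, P, U, P, G, G, U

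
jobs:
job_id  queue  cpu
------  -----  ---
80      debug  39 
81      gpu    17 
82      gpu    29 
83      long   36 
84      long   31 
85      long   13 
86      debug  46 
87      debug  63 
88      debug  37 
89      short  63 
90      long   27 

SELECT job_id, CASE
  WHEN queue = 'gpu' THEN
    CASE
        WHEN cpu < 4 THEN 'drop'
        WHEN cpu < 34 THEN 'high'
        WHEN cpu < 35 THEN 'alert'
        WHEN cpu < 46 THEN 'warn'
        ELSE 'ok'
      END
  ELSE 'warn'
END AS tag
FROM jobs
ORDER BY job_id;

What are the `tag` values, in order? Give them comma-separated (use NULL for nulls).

warn, high, high, warn, warn, warn, warn, warn, warn, warn, warn

job_id=80: queue='debug' → outer ELSE → warn
job_id=81: queue='gpu' → inner[cpu < 34] → high
job_id=82: queue='gpu' → inner[cpu < 34] → high
job_id=83: queue='long' → outer ELSE → warn
job_id=84: queue='long' → outer ELSE → warn
job_id=85: queue='long' → outer ELSE → warn
job_id=86: queue='debug' → outer ELSE → warn
job_id=87: queue='debug' → outer ELSE → warn
job_id=88: queue='debug' → outer ELSE → warn
job_id=89: queue='short' → outer ELSE → warn
job_id=90: queue='long' → outer ELSE → warn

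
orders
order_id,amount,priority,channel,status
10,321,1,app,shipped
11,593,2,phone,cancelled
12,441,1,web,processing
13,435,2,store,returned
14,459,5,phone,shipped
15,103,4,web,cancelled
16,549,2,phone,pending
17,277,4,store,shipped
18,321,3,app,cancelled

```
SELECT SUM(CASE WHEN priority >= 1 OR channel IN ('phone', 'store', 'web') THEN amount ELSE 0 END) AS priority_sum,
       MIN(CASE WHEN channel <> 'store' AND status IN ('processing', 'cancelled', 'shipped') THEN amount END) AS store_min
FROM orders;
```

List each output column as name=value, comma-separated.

[priority_sum: priority >= 1 OR channel IN ('phone', 'store', 'web')]
order_id=10: ✓ → 321
order_id=11: ✓ → 593
order_id=12: ✓ → 441
order_id=13: ✓ → 435
order_id=14: ✓ → 459
order_id=15: ✓ → 103
order_id=16: ✓ → 549
order_id=17: ✓ → 277
order_id=18: ✓ → 321
priority_sum = 321 + 593 + 441 + 435 + 459 + 103 + 549 + 277 + 321 = 3499
—
[store_min: channel <> 'store' AND status IN ('processing', 'cancelled', 'shipped')]
order_id=10: ✓ → 321
order_id=11: ✓ → 593
order_id=12: ✓ → 441
order_id=13: ✗
order_id=14: ✓ → 459
order_id=15: ✓ → 103
order_id=16: ✗
order_id=17: ✗
order_id=18: ✓ → 321
store_min = MIN(321, 593, 441, 459, 103, 321) = 103

priority_sum=3499, store_min=103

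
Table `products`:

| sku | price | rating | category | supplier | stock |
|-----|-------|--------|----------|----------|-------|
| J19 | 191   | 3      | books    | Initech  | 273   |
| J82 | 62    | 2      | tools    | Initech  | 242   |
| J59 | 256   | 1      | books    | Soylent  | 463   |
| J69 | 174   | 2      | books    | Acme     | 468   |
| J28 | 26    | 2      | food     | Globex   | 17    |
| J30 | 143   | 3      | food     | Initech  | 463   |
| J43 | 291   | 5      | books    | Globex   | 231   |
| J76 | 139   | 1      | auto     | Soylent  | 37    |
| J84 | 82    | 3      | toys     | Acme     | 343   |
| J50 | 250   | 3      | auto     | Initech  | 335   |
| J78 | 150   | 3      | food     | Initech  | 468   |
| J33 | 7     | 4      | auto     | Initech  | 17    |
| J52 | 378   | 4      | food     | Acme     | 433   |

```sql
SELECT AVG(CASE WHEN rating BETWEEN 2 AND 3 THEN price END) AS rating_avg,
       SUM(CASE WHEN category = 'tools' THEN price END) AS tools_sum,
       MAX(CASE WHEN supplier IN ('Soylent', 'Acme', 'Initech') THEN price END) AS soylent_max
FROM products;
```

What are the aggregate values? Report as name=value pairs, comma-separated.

[rating_avg: rating BETWEEN 2 AND 3]
sku=J19: ✓ → 191
sku=J82: ✓ → 62
sku=J59: ✗
sku=J69: ✓ → 174
sku=J28: ✓ → 26
sku=J30: ✓ → 143
sku=J43: ✗
sku=J76: ✗
sku=J84: ✓ → 82
sku=J50: ✓ → 250
sku=J78: ✓ → 150
sku=J33: ✗
sku=J52: ✗
rating_avg = (191 + 62 + 174 + 26 + 143 + 82 + 250 + 150) / 8 = 134.75
—
[tools_sum: category = 'tools']
sku=J19: ✗
sku=J82: ✓ → 62
sku=J59: ✗
sku=J69: ✗
sku=J28: ✗
sku=J30: ✗
sku=J43: ✗
sku=J76: ✗
sku=J84: ✗
sku=J50: ✗
sku=J78: ✗
sku=J33: ✗
sku=J52: ✗
tools_sum = 62
—
[soylent_max: supplier IN ('Soylent', 'Acme', 'Initech')]
sku=J19: ✓ → 191
sku=J82: ✓ → 62
sku=J59: ✓ → 256
sku=J69: ✓ → 174
sku=J28: ✗
sku=J30: ✓ → 143
sku=J43: ✗
sku=J76: ✓ → 139
sku=J84: ✓ → 82
sku=J50: ✓ → 250
sku=J78: ✓ → 150
sku=J33: ✓ → 7
sku=J52: ✓ → 378
soylent_max = MAX(191, 62, 256, 174, 143, 139, 82, 250, 150, 7, 378) = 378

rating_avg=134.75, tools_sum=62, soylent_max=378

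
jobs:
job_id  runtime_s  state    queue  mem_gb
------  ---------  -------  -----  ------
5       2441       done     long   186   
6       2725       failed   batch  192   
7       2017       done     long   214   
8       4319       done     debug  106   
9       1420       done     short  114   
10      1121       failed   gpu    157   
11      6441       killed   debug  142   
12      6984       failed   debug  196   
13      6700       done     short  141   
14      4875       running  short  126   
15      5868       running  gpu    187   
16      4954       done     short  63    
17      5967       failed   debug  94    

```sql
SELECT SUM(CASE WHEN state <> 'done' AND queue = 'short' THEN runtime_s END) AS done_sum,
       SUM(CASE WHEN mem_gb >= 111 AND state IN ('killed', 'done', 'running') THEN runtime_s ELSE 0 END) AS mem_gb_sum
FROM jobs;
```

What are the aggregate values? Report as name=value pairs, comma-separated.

[done_sum: state <> 'done' AND queue = 'short']
job_id=5: ✗
job_id=6: ✗
job_id=7: ✗
job_id=8: ✗
job_id=9: ✗
job_id=10: ✗
job_id=11: ✗
job_id=12: ✗
job_id=13: ✗
job_id=14: ✓ → 4875
job_id=15: ✗
job_id=16: ✗
job_id=17: ✗
done_sum = 4875
—
[mem_gb_sum: mem_gb >= 111 AND state IN ('killed', 'done', 'running')]
job_id=5: ✓ → 2441
job_id=6: ✗
job_id=7: ✓ → 2017
job_id=8: ✗
job_id=9: ✓ → 1420
job_id=10: ✗
job_id=11: ✓ → 6441
job_id=12: ✗
job_id=13: ✓ → 6700
job_id=14: ✓ → 4875
job_id=15: ✓ → 5868
job_id=16: ✗
job_id=17: ✗
mem_gb_sum = 2441 + 2017 + 1420 + 6441 + 6700 + 4875 + 5868 = 29762

done_sum=4875, mem_gb_sum=29762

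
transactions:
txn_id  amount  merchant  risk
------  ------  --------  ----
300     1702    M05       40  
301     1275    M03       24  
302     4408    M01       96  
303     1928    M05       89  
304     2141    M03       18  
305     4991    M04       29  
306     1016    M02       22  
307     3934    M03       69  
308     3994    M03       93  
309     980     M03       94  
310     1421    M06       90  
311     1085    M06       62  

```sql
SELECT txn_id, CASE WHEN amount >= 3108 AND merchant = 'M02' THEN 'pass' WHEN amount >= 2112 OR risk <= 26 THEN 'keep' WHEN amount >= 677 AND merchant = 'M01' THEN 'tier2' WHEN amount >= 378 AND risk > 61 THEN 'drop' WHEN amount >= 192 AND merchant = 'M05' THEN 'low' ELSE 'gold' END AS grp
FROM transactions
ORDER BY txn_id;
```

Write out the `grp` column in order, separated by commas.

low, keep, keep, drop, keep, keep, keep, keep, keep, drop, drop, drop

txn_id=300: amount >= 192 AND merchant = 'M05' → low
txn_id=301: amount >= 2112 OR risk <= 26 → keep
txn_id=302: amount >= 2112 OR risk <= 26 → keep
txn_id=303: amount >= 378 AND risk > 61 → drop
txn_id=304: amount >= 2112 OR risk <= 26 → keep
txn_id=305: amount >= 2112 OR risk <= 26 → keep
txn_id=306: amount >= 2112 OR risk <= 26 → keep
txn_id=307: amount >= 2112 OR risk <= 26 → keep
txn_id=308: amount >= 2112 OR risk <= 26 → keep
txn_id=309: amount >= 378 AND risk > 61 → drop
txn_id=310: amount >= 378 AND risk > 61 → drop
txn_id=311: amount >= 378 AND risk > 61 → drop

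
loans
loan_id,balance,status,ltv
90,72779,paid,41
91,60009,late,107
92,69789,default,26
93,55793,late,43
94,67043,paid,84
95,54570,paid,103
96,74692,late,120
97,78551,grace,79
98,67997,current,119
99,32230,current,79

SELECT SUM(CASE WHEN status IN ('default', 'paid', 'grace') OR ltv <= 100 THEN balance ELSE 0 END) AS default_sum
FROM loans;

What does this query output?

430755

loan_id=90: ✓ → 72779
loan_id=91: ✗
loan_id=92: ✓ → 69789
loan_id=93: ✓ → 55793
loan_id=94: ✓ → 67043
loan_id=95: ✓ → 54570
loan_id=96: ✗
loan_id=97: ✓ → 78551
loan_id=98: ✗
loan_id=99: ✓ → 32230
default_sum = 72779 + 69789 + 55793 + 67043 + 54570 + 78551 + 32230 = 430755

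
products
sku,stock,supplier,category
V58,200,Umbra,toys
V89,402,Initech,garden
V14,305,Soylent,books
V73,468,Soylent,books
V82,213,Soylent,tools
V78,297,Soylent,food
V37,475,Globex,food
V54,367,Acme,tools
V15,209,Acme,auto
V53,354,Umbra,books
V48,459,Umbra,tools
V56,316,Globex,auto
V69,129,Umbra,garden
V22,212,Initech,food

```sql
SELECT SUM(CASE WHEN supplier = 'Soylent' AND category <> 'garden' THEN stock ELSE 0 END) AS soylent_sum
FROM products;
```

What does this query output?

1283

sku=V58: ✗
sku=V89: ✗
sku=V14: ✓ → 305
sku=V73: ✓ → 468
sku=V82: ✓ → 213
sku=V78: ✓ → 297
sku=V37: ✗
sku=V54: ✗
sku=V15: ✗
sku=V53: ✗
sku=V48: ✗
sku=V56: ✗
sku=V69: ✗
sku=V22: ✗
soylent_sum = 305 + 468 + 213 + 297 = 1283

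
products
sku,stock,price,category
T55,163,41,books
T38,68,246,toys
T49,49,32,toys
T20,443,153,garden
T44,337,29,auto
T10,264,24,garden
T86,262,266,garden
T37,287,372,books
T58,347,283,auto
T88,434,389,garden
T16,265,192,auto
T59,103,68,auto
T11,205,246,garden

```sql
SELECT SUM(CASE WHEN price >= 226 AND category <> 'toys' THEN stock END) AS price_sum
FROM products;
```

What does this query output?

1535

sku=T55: ✗
sku=T38: ✗
sku=T49: ✗
sku=T20: ✗
sku=T44: ✗
sku=T10: ✗
sku=T86: ✓ → 262
sku=T37: ✓ → 287
sku=T58: ✓ → 347
sku=T88: ✓ → 434
sku=T16: ✗
sku=T59: ✗
sku=T11: ✓ → 205
price_sum = 262 + 287 + 347 + 434 + 205 = 1535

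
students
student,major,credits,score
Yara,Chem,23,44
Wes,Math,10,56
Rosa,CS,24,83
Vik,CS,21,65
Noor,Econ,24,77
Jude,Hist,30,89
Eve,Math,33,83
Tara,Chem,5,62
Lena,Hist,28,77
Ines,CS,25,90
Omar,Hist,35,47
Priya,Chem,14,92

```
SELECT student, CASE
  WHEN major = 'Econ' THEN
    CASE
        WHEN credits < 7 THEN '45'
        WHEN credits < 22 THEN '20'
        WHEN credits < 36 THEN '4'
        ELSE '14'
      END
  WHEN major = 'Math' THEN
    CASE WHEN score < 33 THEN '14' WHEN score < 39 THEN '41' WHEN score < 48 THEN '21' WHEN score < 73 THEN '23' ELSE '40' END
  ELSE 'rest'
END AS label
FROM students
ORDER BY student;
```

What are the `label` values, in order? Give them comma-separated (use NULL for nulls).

40, rest, rest, rest, 4, rest, rest, rest, rest, rest, 23, rest

student=Eve: major='Math' → inner[ELSE] → 40
student=Ines: major='CS' → outer ELSE → rest
student=Jude: major='Hist' → outer ELSE → rest
student=Lena: major='Hist' → outer ELSE → rest
student=Noor: major='Econ' → inner[credits < 36] → 4
student=Omar: major='Hist' → outer ELSE → rest
student=Priya: major='Chem' → outer ELSE → rest
student=Rosa: major='CS' → outer ELSE → rest
student=Tara: major='Chem' → outer ELSE → rest
student=Vik: major='CS' → outer ELSE → rest
student=Wes: major='Math' → inner[score < 73] → 23
student=Yara: major='Chem' → outer ELSE → rest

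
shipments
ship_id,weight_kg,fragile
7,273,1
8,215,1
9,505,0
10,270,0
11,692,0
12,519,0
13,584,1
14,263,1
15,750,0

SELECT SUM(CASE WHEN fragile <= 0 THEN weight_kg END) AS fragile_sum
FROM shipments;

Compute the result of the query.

ship_id=7: ✗
ship_id=8: ✗
ship_id=9: ✓ → 505
ship_id=10: ✓ → 270
ship_id=11: ✓ → 692
ship_id=12: ✓ → 519
ship_id=13: ✗
ship_id=14: ✗
ship_id=15: ✓ → 750
fragile_sum = 505 + 270 + 692 + 519 + 750 = 2736

2736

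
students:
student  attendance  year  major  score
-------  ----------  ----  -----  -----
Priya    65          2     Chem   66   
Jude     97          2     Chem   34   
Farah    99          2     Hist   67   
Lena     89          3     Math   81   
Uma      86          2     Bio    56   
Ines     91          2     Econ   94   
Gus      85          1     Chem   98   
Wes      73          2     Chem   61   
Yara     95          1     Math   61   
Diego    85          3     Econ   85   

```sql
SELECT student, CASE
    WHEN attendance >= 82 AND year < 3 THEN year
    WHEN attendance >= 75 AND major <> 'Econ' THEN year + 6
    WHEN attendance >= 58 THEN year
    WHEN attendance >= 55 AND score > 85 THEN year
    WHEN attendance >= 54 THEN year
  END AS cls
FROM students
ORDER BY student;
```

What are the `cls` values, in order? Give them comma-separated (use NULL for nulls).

3, 2, 1, 2, 2, 9, 2, 2, 2, 1

student=Diego: attendance >= 58 → 3
student=Farah: attendance >= 82 AND year < 3 → 2
student=Gus: attendance >= 82 AND year < 3 → 1
student=Ines: attendance >= 82 AND year < 3 → 2
student=Jude: attendance >= 82 AND year < 3 → 2
student=Lena: attendance >= 75 AND major <> 'Econ' → 9
student=Priya: attendance >= 58 → 2
student=Uma: attendance >= 82 AND year < 3 → 2
student=Wes: attendance >= 58 → 2
student=Yara: attendance >= 82 AND year < 3 → 1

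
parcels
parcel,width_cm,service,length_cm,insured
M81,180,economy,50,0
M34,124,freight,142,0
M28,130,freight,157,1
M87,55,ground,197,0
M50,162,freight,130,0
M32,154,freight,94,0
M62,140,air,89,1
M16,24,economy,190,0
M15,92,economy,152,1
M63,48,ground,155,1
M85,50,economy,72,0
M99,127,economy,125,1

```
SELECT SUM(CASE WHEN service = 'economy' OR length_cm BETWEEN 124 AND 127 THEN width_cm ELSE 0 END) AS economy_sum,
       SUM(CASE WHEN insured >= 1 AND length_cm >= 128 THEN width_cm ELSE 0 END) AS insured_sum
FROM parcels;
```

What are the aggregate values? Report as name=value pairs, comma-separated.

economy_sum=473, insured_sum=270

[economy_sum: service = 'economy' OR length_cm BETWEEN 124 AND 127]
parcel=M81: ✓ → 180
parcel=M34: ✗
parcel=M28: ✗
parcel=M87: ✗
parcel=M50: ✗
parcel=M32: ✗
parcel=M62: ✗
parcel=M16: ✓ → 24
parcel=M15: ✓ → 92
parcel=M63: ✗
parcel=M85: ✓ → 50
parcel=M99: ✓ → 127
economy_sum = 180 + 24 + 92 + 50 + 127 = 473
—
[insured_sum: insured >= 1 AND length_cm >= 128]
parcel=M81: ✗
parcel=M34: ✗
parcel=M28: ✓ → 130
parcel=M87: ✗
parcel=M50: ✗
parcel=M32: ✗
parcel=M62: ✗
parcel=M16: ✗
parcel=M15: ✓ → 92
parcel=M63: ✓ → 48
parcel=M85: ✗
parcel=M99: ✗
insured_sum = 130 + 92 + 48 = 270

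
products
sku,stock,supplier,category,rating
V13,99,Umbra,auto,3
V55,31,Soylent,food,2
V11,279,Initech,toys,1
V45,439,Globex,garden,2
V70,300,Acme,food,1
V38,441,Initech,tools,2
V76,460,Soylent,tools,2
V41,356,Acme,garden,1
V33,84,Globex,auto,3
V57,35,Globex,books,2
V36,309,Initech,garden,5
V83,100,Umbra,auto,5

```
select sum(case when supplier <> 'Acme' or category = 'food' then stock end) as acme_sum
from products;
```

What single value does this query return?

sku=V13: ✓ → 99
sku=V55: ✓ → 31
sku=V11: ✓ → 279
sku=V45: ✓ → 439
sku=V70: ✓ → 300
sku=V38: ✓ → 441
sku=V76: ✓ → 460
sku=V41: ✗
sku=V33: ✓ → 84
sku=V57: ✓ → 35
sku=V36: ✓ → 309
sku=V83: ✓ → 100
acme_sum = 99 + 31 + 279 + 439 + 300 + 441 + 460 + 84 + 35 + 309 + 100 = 2577

2577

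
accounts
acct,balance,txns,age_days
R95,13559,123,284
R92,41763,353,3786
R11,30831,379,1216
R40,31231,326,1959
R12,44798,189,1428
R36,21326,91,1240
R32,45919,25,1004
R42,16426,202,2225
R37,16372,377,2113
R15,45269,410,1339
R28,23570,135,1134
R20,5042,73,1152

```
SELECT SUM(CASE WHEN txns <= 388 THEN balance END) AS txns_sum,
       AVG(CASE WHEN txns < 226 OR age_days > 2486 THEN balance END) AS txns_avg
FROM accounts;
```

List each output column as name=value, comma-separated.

txns_sum=290837, txns_avg=26550.375

[txns_sum: txns <= 388]
acct=R95: ✓ → 13559
acct=R92: ✓ → 41763
acct=R11: ✓ → 30831
acct=R40: ✓ → 31231
acct=R12: ✓ → 44798
acct=R36: ✓ → 21326
acct=R32: ✓ → 45919
acct=R42: ✓ → 16426
acct=R37: ✓ → 16372
acct=R15: ✗
acct=R28: ✓ → 23570
acct=R20: ✓ → 5042
txns_sum = 13559 + 41763 + 30831 + 31231 + 44798 + 21326 + 45919 + 16426 + 16372 + 23570 + 5042 = 290837
—
[txns_avg: txns < 226 OR age_days > 2486]
acct=R95: ✓ → 13559
acct=R92: ✓ → 41763
acct=R11: ✗
acct=R40: ✗
acct=R12: ✓ → 44798
acct=R36: ✓ → 21326
acct=R32: ✓ → 45919
acct=R42: ✓ → 16426
acct=R37: ✗
acct=R15: ✗
acct=R28: ✓ → 23570
acct=R20: ✓ → 5042
txns_avg = (13559 + 41763 + 44798 + 21326 + 45919 + 16426 + 23570 + 5042) / 8 = 26550.375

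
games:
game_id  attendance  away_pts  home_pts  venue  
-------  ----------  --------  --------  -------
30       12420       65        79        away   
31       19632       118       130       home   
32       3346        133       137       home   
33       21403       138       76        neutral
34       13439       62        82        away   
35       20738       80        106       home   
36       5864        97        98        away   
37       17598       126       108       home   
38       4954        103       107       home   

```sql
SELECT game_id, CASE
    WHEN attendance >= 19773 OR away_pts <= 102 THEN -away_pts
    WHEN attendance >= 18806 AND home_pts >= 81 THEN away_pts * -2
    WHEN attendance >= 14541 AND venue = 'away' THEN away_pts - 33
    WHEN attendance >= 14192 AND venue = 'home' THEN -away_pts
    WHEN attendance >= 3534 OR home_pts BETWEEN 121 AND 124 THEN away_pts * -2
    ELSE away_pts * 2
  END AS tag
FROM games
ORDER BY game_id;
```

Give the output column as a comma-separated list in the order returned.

game_id=30: attendance >= 19773 OR away_pts <= 102 → -65
game_id=31: attendance >= 18806 AND home_pts >= 81 → -236
game_id=32: ELSE → 266
game_id=33: attendance >= 19773 OR away_pts <= 102 → -138
game_id=34: attendance >= 19773 OR away_pts <= 102 → -62
game_id=35: attendance >= 19773 OR away_pts <= 102 → -80
game_id=36: attendance >= 19773 OR away_pts <= 102 → -97
game_id=37: attendance >= 14192 AND venue = 'home' → -126
game_id=38: attendance >= 3534 OR home_pts BETWEEN 121 AND 124 → -206

-65, -236, 266, -138, -62, -80, -97, -126, -206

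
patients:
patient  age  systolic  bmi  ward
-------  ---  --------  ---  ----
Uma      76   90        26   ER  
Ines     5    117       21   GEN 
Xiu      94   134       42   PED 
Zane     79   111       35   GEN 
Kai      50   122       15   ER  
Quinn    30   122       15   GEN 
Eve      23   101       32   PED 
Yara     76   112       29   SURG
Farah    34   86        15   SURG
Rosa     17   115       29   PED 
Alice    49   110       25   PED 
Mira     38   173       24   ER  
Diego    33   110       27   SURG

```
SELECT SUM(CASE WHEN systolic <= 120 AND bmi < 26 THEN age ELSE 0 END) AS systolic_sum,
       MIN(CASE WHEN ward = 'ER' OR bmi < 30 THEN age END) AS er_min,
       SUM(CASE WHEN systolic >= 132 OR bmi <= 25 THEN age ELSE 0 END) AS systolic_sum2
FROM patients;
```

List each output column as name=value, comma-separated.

[systolic_sum: systolic <= 120 AND bmi < 26]
patient=Uma: ✗
patient=Ines: ✓ → 5
patient=Xiu: ✗
patient=Zane: ✗
patient=Kai: ✗
patient=Quinn: ✗
patient=Eve: ✗
patient=Yara: ✗
patient=Farah: ✓ → 34
patient=Rosa: ✗
patient=Alice: ✓ → 49
patient=Mira: ✗
patient=Diego: ✗
systolic_sum = 5 + 34 + 49 = 88
—
[er_min: ward = 'ER' OR bmi < 30]
patient=Uma: ✓ → 76
patient=Ines: ✓ → 5
patient=Xiu: ✗
patient=Zane: ✗
patient=Kai: ✓ → 50
patient=Quinn: ✓ → 30
patient=Eve: ✗
patient=Yara: ✓ → 76
patient=Farah: ✓ → 34
patient=Rosa: ✓ → 17
patient=Alice: ✓ → 49
patient=Mira: ✓ → 38
patient=Diego: ✓ → 33
er_min = MIN(76, 5, 50, 30, 76, 34, 17, 49, 38, 33) = 5
—
[systolic_sum2: systolic >= 132 OR bmi <= 25]
patient=Uma: ✗
patient=Ines: ✓ → 5
patient=Xiu: ✓ → 94
patient=Zane: ✗
patient=Kai: ✓ → 50
patient=Quinn: ✓ → 30
patient=Eve: ✗
patient=Yara: ✗
patient=Farah: ✓ → 34
patient=Rosa: ✗
patient=Alice: ✓ → 49
patient=Mira: ✓ → 38
patient=Diego: ✗
systolic_sum2 = 5 + 94 + 50 + 30 + 34 + 49 + 38 = 300

systolic_sum=88, er_min=5, systolic_sum2=300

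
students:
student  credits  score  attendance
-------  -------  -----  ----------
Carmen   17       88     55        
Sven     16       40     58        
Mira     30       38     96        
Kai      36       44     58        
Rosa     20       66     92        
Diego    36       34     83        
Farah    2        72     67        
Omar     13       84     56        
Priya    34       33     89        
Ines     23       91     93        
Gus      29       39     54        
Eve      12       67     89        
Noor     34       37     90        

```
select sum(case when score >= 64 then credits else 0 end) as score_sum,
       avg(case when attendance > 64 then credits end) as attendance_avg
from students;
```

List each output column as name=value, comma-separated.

score_sum=87, attendance_avg=23.875

[score_sum: score >= 64]
student=Carmen: ✓ → 17
student=Sven: ✗
student=Mira: ✗
student=Kai: ✗
student=Rosa: ✓ → 20
student=Diego: ✗
student=Farah: ✓ → 2
student=Omar: ✓ → 13
student=Priya: ✗
student=Ines: ✓ → 23
student=Gus: ✗
student=Eve: ✓ → 12
student=Noor: ✗
score_sum = 17 + 20 + 2 + 13 + 23 + 12 = 87
—
[attendance_avg: attendance > 64]
student=Carmen: ✗
student=Sven: ✗
student=Mira: ✓ → 30
student=Kai: ✗
student=Rosa: ✓ → 20
student=Diego: ✓ → 36
student=Farah: ✓ → 2
student=Omar: ✗
student=Priya: ✓ → 34
student=Ines: ✓ → 23
student=Gus: ✗
student=Eve: ✓ → 12
student=Noor: ✓ → 34
attendance_avg = (30 + 20 + 36 + 2 + 34 + 23 + 12 + 34) / 8 = 23.875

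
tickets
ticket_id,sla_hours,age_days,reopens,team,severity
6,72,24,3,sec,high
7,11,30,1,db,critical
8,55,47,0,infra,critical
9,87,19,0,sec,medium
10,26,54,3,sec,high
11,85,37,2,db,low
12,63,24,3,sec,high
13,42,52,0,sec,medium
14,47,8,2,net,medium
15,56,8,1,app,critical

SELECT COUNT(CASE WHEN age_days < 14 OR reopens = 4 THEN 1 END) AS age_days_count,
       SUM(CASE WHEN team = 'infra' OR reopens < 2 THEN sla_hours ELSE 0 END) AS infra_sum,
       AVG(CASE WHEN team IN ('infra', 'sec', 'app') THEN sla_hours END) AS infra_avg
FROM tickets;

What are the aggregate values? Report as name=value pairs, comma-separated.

[age_days_count: age_days < 14 OR reopens = 4]
ticket_id=6: ✗
ticket_id=7: ✗
ticket_id=8: ✗
ticket_id=9: ✗
ticket_id=10: ✗
ticket_id=11: ✗
ticket_id=12: ✗
ticket_id=13: ✗
ticket_id=14: ✓ → 1
ticket_id=15: ✓ → 1
age_days_count = COUNT(1, 1) = 2
—
[infra_sum: team = 'infra' OR reopens < 2]
ticket_id=6: ✗
ticket_id=7: ✓ → 11
ticket_id=8: ✓ → 55
ticket_id=9: ✓ → 87
ticket_id=10: ✗
ticket_id=11: ✗
ticket_id=12: ✗
ticket_id=13: ✓ → 42
ticket_id=14: ✗
ticket_id=15: ✓ → 56
infra_sum = 11 + 55 + 87 + 42 + 56 = 251
—
[infra_avg: team IN ('infra', 'sec', 'app')]
ticket_id=6: ✓ → 72
ticket_id=7: ✗
ticket_id=8: ✓ → 55
ticket_id=9: ✓ → 87
ticket_id=10: ✓ → 26
ticket_id=11: ✗
ticket_id=12: ✓ → 63
ticket_id=13: ✓ → 42
ticket_id=14: ✗
ticket_id=15: ✓ → 56
infra_avg = (72 + 55 + 87 + 26 + 63 + 42 + 56) / 7 = 57.2857142857

age_days_count=2, infra_sum=251, infra_avg=57.2857142857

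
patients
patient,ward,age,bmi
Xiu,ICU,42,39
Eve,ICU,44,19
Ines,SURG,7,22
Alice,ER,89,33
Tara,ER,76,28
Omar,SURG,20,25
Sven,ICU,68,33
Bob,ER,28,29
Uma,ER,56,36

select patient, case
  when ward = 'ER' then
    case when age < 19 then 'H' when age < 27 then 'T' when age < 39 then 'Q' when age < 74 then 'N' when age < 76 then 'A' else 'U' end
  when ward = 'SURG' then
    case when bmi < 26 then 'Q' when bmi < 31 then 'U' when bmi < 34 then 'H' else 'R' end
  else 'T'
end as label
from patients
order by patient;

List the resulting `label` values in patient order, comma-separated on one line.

U, Q, T, Q, Q, T, U, N, T

patient=Alice: ward='ER' → inner[ELSE] → U
patient=Bob: ward='ER' → inner[age < 39] → Q
patient=Eve: ward='ICU' → outer ELSE → T
patient=Ines: ward='SURG' → inner[bmi < 26] → Q
patient=Omar: ward='SURG' → inner[bmi < 26] → Q
patient=Sven: ward='ICU' → outer ELSE → T
patient=Tara: ward='ER' → inner[ELSE] → U
patient=Uma: ward='ER' → inner[age < 74] → N
patient=Xiu: ward='ICU' → outer ELSE → T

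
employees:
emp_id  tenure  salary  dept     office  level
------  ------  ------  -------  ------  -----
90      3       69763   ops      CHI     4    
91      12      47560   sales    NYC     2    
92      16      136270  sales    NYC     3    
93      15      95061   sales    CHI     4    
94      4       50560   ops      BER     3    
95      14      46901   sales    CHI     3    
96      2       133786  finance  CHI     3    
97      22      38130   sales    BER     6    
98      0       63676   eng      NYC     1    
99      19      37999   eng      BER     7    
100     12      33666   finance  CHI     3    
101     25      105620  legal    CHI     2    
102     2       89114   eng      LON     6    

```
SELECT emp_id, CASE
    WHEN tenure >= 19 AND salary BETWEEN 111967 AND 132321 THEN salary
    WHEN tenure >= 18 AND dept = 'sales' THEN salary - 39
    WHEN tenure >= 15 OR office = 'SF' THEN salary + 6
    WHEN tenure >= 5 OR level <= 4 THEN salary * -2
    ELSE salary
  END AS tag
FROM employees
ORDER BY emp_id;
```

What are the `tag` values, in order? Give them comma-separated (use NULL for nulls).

-139526, -95120, 136276, 95067, -101120, -93802, -267572, 38091, -127352, 38005, -67332, 105626, 89114

emp_id=90: tenure >= 5 OR level <= 4 → -139526
emp_id=91: tenure >= 5 OR level <= 4 → -95120
emp_id=92: tenure >= 15 OR office = 'SF' → 136276
emp_id=93: tenure >= 15 OR office = 'SF' → 95067
emp_id=94: tenure >= 5 OR level <= 4 → -101120
emp_id=95: tenure >= 5 OR level <= 4 → -93802
emp_id=96: tenure >= 5 OR level <= 4 → -267572
emp_id=97: tenure >= 18 AND dept = 'sales' → 38091
emp_id=98: tenure >= 5 OR level <= 4 → -127352
emp_id=99: tenure >= 15 OR office = 'SF' → 38005
emp_id=100: tenure >= 5 OR level <= 4 → -67332
emp_id=101: tenure >= 15 OR office = 'SF' → 105626
emp_id=102: ELSE → 89114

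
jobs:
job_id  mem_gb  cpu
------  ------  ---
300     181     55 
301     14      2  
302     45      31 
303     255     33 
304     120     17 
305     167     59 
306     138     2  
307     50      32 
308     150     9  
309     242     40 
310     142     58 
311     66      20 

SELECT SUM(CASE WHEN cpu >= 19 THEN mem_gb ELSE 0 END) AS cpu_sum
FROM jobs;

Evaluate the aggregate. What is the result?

1148

job_id=300: ✓ → 181
job_id=301: ✗
job_id=302: ✓ → 45
job_id=303: ✓ → 255
job_id=304: ✗
job_id=305: ✓ → 167
job_id=306: ✗
job_id=307: ✓ → 50
job_id=308: ✗
job_id=309: ✓ → 242
job_id=310: ✓ → 142
job_id=311: ✓ → 66
cpu_sum = 181 + 45 + 255 + 167 + 50 + 242 + 142 + 66 = 1148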